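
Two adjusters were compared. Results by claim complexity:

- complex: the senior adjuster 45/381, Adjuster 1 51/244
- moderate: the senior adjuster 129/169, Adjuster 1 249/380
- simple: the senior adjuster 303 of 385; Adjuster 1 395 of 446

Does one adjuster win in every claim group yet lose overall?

Complex: the senior adjuster 45/381 = 11.8%, Adjuster 1 51/244 = 20.9% → Adjuster 1
Moderate: the senior adjuster 129/169 = 76.3%, Adjuster 1 249/380 = 65.5% → the senior adjuster
Simple: the senior adjuster 303/385 = 78.7%, Adjuster 1 395/446 = 88.6% → Adjuster 1
Overall: the senior adjuster 477/935 = 51.0%, Adjuster 1 695/1070 = 65.0% → Adjuster 1
Neither sweeps: the senior adjuster wins 1 of 3 groups, Adjuster 1 wins 2. Adjuster 1 wins overall but not every group — no Simpson reversal.

No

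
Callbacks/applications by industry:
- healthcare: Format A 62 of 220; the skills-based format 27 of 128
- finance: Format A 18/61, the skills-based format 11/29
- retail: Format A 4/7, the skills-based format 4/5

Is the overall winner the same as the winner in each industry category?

No

Healthcare: Format A 62/220 = 28.2%, the skills-based format 27/128 = 21.1% → Format A
Finance: Format A 18/61 = 29.5%, the skills-based format 11/29 = 37.9% → the skills-based format
Retail: Format A 4/7 = 57.1%, the skills-based format 4/5 = 80.0% → the skills-based format
Overall: Format A 84/288 = 29.2%, the skills-based format 42/162 = 25.9% → Format A
Neither sweeps: Format A wins 1 of 3 groups, the skills-based format wins 2. Format A wins overall but not every group — no Simpson reversal.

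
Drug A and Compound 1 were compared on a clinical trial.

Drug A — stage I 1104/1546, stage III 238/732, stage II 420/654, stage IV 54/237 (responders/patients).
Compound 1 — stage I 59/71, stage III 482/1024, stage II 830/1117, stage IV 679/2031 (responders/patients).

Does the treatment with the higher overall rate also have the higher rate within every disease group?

Stage I: Drug A 1104/1546 = 71.4%, Compound 1 59/71 = 83.1% → Compound 1
Stage III: Drug A 238/732 = 32.5%, Compound 1 482/1024 = 47.1% → Compound 1
Stage II: Drug A 420/654 = 64.2%, Compound 1 830/1117 = 74.3% → Compound 1
Stage IV: Drug A 54/237 = 22.8%, Compound 1 679/2031 = 33.4% → Compound 1
Overall: Drug A 1816/3169 = 57.3%, Compound 1 2050/4243 = 48.3% → Drug A
Compound 1 wins each disease group but Drug A wins overall — the comparison reverses. Compound 1's patients skew toward stage IV, which has a lower base rate.

No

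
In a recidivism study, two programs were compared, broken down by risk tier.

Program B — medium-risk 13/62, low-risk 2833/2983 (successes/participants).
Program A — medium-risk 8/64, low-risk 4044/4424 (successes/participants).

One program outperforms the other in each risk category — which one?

Program B

Medium-risk: Program B 13/62 = 21.0%, Program A 8/64 = 12.5% → Program B
Low-risk: Program B 2833/2983 = 95.0%, Program A 4044/4424 = 91.4% → Program B
Program B has the higher rate in both groups.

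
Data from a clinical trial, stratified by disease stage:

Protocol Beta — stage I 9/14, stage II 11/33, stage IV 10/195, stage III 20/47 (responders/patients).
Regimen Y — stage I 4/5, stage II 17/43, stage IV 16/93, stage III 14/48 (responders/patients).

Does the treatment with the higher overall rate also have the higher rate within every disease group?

Stage I: Protocol Beta 9/14 = 64.3%, Regimen Y 4/5 = 80.0% → Regimen Y
Stage II: Protocol Beta 11/33 = 33.3%, Regimen Y 17/43 = 39.5% → Regimen Y
Stage IV: Protocol Beta 10/195 = 5.1%, Regimen Y 16/93 = 17.2% → Regimen Y
Stage III: Protocol Beta 20/47 = 42.6%, Regimen Y 14/48 = 29.2% → Protocol Beta
Overall: Protocol Beta 50/289 = 17.3%, Regimen Y 51/189 = 27.0% → Regimen Y
Neither sweeps: Protocol Beta wins 1 of 4 groups, Regimen Y wins 3. Regimen Y wins overall but not every group — no Simpson reversal.

No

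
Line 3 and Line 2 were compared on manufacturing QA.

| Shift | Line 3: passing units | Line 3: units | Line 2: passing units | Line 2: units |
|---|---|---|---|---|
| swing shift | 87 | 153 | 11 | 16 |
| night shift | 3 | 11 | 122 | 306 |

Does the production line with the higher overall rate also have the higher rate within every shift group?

Swing shift: Line 3 87/153 = 56.9%, Line 2 11/16 = 68.8% → Line 2
Night shift: Line 3 3/11 = 27.3%, Line 2 122/306 = 39.9% → Line 2
Overall: Line 3 90/164 = 54.9%, Line 2 133/322 = 41.3% → Line 3
Line 2 wins each shift group but Line 3 wins overall — the comparison reverses. Line 2's units skew toward night shift, which has a lower base rate.

No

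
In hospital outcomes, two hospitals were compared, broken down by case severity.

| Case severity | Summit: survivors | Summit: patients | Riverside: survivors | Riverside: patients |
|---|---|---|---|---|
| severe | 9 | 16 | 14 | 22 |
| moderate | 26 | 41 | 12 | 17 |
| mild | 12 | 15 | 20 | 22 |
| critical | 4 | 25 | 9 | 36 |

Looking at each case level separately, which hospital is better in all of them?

Riverside

Severe: Summit 9/16 = 56.2%, Riverside 14/22 = 63.6% → Riverside
Moderate: Summit 26/41 = 63.4%, Riverside 12/17 = 70.6% → Riverside
Mild: Summit 12/15 = 80.0%, Riverside 20/22 = 90.9% → Riverside
Critical: Summit 4/25 = 16.0%, Riverside 9/36 = 25.0% → Riverside
Riverside has the higher rate in all 4 groups.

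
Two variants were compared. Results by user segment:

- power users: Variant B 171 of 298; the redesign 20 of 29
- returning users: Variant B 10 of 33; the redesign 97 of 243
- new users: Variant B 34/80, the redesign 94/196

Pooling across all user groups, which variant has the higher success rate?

Power users: Variant B 171/298 = 57.4%, the redesign 20/29 = 69.0% → the redesign
Returning users: Variant B 10/33 = 30.3%, the redesign 97/243 = 39.9% → the redesign
New users: Variant B 34/80 = 42.5%, the redesign 94/196 = 48.0% → the redesign
Overall: Variant B 215/411 = 52.3%, the redesign 211/468 = 45.1% → Variant B
(The redesign wins every user group but Variant B wins overall — the redesign's views skew toward the low-rate returning users group.)

Variant B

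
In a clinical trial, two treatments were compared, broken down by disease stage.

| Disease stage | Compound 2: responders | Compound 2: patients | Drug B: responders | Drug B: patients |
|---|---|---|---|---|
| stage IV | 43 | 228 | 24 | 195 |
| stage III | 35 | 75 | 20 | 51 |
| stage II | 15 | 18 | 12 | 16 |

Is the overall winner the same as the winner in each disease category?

Yes

Stage IV: Compound 2 43/228 = 18.9%, Drug B 24/195 = 12.3% → Compound 2
Stage III: Compound 2 35/75 = 46.7%, Drug B 20/51 = 39.2% → Compound 2
Stage II: Compound 2 15/18 = 83.3%, Drug B 12/16 = 75.0% → Compound 2
Overall: Compound 2 93/321 = 29.0%, Drug B 56/262 = 21.4% → Compound 2
Compound 2 wins overall and in every disease group — no reversal.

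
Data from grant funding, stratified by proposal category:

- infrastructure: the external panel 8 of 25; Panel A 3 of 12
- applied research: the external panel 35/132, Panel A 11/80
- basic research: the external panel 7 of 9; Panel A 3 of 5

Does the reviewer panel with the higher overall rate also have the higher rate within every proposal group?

Infrastructure: the external panel 8/25 = 32.0%, Panel A 3/12 = 25.0% → the external panel
Applied research: the external panel 35/132 = 26.5%, Panel A 11/80 = 13.8% → the external panel
Basic research: the external panel 7/9 = 77.8%, Panel A 3/5 = 60.0% → the external panel
Overall: the external panel 50/166 = 30.1%, Panel A 17/97 = 17.5% → the external panel
The external panel wins overall and in every proposal group — no reversal.

Yes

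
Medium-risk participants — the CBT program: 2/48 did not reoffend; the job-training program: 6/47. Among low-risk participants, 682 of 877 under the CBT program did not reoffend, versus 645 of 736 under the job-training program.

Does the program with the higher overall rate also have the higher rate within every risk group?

Yes

Medium-risk: the CBT program 2/48 = 4.2%, the job-training program 6/47 = 12.8% → the job-training program
Low-risk: the CBT program 682/877 = 77.8%, the job-training program 645/736 = 87.6% → the job-training program
Overall: the CBT program 684/925 = 73.9%, the job-training program 651/783 = 83.1% → the job-training program
The job-training program wins overall and in every risk group — no reversal.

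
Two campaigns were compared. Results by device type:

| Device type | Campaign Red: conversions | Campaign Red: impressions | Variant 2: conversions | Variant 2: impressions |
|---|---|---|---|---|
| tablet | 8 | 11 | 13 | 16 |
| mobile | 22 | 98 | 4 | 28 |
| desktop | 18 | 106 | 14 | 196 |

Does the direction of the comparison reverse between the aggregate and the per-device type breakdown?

Tablet: Campaign Red 8/11 = 72.7%, Variant 2 13/16 = 81.2% → Variant 2
Mobile: Campaign Red 22/98 = 22.4%, Variant 2 4/28 = 14.3% → Campaign Red
Desktop: Campaign Red 18/106 = 17.0%, Variant 2 14/196 = 7.1% → Campaign Red
Overall: Campaign Red 48/215 = 22.3%, Variant 2 31/240 = 12.9% → Campaign Red
Neither sweeps: Campaign Red wins 2 of 3 groups, Variant 2 wins 1. Campaign Red wins overall but not every group — no Simpson reversal.

No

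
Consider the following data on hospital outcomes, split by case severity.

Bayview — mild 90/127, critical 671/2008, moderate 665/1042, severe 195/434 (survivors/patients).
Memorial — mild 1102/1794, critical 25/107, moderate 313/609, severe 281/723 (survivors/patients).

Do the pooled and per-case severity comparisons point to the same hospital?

No

Mild: Bayview 90/127 = 70.9%, Memorial 1102/1794 = 61.4% → Bayview
Critical: Bayview 671/2008 = 33.4%, Memorial 25/107 = 23.4% → Bayview
Moderate: Bayview 665/1042 = 63.8%, Memorial 313/609 = 51.4% → Bayview
Severe: Bayview 195/434 = 44.9%, Memorial 281/723 = 38.9% → Bayview
Overall: Bayview 1621/3611 = 44.9%, Memorial 1721/3233 = 53.2% → Memorial
Bayview wins each case group but Memorial wins overall — the comparison reverses. Bayview's patients skew toward critical, which has a lower base rate.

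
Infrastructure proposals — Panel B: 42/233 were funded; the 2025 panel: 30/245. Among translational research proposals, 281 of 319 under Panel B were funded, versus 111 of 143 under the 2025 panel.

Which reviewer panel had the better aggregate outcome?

Infrastructure: Panel B 42/233 = 18.0%, the 2025 panel 30/245 = 12.2% → Panel B
Translational research: Panel B 281/319 = 88.1%, the 2025 panel 111/143 = 77.6% → Panel B
Overall: Panel B 323/552 = 58.5%, the 2025 panel 141/388 = 36.3% → Panel B

Panel B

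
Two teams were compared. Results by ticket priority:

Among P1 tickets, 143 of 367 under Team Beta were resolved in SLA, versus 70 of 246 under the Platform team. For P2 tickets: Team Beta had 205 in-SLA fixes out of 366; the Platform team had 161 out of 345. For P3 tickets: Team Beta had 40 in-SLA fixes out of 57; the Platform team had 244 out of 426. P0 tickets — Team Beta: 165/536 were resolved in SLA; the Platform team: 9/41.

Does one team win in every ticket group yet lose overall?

Yes

P1: Team Beta 143/367 = 39.0%, the Platform team 70/246 = 28.5% → Team Beta
P2: Team Beta 205/366 = 56.0%, the Platform team 161/345 = 46.7% → Team Beta
P3: Team Beta 40/57 = 70.2%, the Platform team 244/426 = 57.3% → Team Beta
P0: Team Beta 165/536 = 30.8%, the Platform team 9/41 = 22.0% → Team Beta
Overall: Team Beta 553/1326 = 41.7%, the Platform team 484/1058 = 45.7% → the Platform team
Team Beta wins each ticket group but the Platform team wins overall — the comparison reverses. Team Beta's tickets skew toward P0, which has a lower base rate.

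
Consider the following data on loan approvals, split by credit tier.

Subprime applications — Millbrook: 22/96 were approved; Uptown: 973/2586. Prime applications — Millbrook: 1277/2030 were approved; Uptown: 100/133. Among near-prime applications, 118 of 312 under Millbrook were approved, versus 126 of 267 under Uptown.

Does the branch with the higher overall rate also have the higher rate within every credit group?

No

Subprime: Millbrook 22/96 = 22.9%, Uptown 973/2586 = 37.6% → Uptown
Prime: Millbrook 1277/2030 = 62.9%, Uptown 100/133 = 75.2% → Uptown
Near-prime: Millbrook 118/312 = 37.8%, Uptown 126/267 = 47.2% → Uptown
Overall: Millbrook 1417/2438 = 58.1%, Uptown 1199/2986 = 40.2% → Millbrook
Uptown wins each credit group but Millbrook wins overall — the comparison reverses. Uptown's applications skew toward subprime, which has a lower base rate.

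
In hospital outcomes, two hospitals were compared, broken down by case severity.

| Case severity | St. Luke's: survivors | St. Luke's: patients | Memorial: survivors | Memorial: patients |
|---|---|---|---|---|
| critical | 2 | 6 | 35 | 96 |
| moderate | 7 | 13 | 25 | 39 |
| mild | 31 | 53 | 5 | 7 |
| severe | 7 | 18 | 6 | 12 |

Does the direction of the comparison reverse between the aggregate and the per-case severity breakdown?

Yes

Critical: St. Luke's 2/6 = 33.3%, Memorial 35/96 = 36.5% → Memorial
Moderate: St. Luke's 7/13 = 53.8%, Memorial 25/39 = 64.1% → Memorial
Mild: St. Luke's 31/53 = 58.5%, Memorial 5/7 = 71.4% → Memorial
Severe: St. Luke's 7/18 = 38.9%, Memorial 6/12 = 50.0% → Memorial
Overall: St. Luke's 47/90 = 52.2%, Memorial 71/154 = 46.1% → St. Luke's
Memorial wins each case group but St. Luke's wins overall — the comparison reverses. Memorial's patients skew toward critical, which has a lower base rate.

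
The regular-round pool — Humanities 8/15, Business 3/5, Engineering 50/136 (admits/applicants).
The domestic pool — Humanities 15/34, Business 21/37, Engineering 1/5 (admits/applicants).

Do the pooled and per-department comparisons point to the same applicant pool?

Humanities: the regular-round pool 8/15 = 53.3%, the domestic pool 15/34 = 44.1% → the regular-round pool
Business: the regular-round pool 3/5 = 60.0%, the domestic pool 21/37 = 56.8% → the regular-round pool
Engineering: the regular-round pool 50/136 = 36.8%, the domestic pool 1/5 = 20.0% → the regular-round pool
Overall: the regular-round pool 61/156 = 39.1%, the domestic pool 37/76 = 48.7% → the domestic pool
The regular-round pool wins each department group but the domestic pool wins overall — the comparison reverses. The regular-round pool's applicants skew toward Engineering, which has a lower base rate.

No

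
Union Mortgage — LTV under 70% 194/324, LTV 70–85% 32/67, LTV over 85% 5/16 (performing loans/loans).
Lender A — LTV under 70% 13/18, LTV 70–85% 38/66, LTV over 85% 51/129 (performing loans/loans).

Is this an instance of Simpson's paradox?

Yes

LTV under 70%: Union Mortgage 194/324 = 59.9%, Lender A 13/18 = 72.2% → Lender A
LTV 70–85%: Union Mortgage 32/67 = 47.8%, Lender A 38/66 = 57.6% → Lender A
LTV over 85%: Union Mortgage 5/16 = 31.2%, Lender A 51/129 = 39.5% → Lender A
Overall: Union Mortgage 231/407 = 56.8%, Lender A 102/213 = 47.9% → Union Mortgage
Lender A wins each loan-to-value group but Union Mortgage wins overall — the comparison reverses. Lender A's loans skew toward LTV over 85%, which has a lower base rate.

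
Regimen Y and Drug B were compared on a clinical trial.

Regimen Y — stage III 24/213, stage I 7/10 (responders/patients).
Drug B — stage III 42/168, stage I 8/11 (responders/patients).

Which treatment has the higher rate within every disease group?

Stage III: Regimen Y 24/213 = 11.3%, Drug B 42/168 = 25.0% → Drug B
Stage I: Regimen Y 7/10 = 70.0%, Drug B 8/11 = 72.7% → Drug B
Drug B has the higher rate in both groups.

Drug B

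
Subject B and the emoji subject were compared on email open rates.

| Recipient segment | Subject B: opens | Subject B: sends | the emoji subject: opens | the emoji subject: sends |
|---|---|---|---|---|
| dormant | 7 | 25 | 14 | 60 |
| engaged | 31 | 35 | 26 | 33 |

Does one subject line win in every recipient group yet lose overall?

Dormant: Subject B 7/25 = 28.0%, the emoji subject 14/60 = 23.3% → Subject B
Engaged: Subject B 31/35 = 88.6%, the emoji subject 26/33 = 78.8% → Subject B
Overall: Subject B 38/60 = 63.3%, the emoji subject 40/93 = 43.0% → Subject B
Subject B wins overall and in every recipient group — no reversal.

No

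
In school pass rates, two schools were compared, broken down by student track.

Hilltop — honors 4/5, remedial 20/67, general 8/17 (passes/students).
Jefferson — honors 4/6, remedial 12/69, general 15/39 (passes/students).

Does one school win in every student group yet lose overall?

Honors: Hilltop 4/5 = 80.0%, Jefferson 4/6 = 66.7% → Hilltop
Remedial: Hilltop 20/67 = 29.9%, Jefferson 12/69 = 17.4% → Hilltop
General: Hilltop 8/17 = 47.1%, Jefferson 15/39 = 38.5% → Hilltop
Overall: Hilltop 32/89 = 36.0%, Jefferson 31/114 = 27.2% → Hilltop
Hilltop wins overall and in every student group — no reversal.

No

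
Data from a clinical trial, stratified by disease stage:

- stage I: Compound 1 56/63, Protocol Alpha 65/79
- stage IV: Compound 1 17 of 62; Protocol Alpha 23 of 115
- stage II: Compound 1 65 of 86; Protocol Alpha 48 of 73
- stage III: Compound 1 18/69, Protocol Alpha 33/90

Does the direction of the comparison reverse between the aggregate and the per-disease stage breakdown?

Stage I: Compound 1 56/63 = 88.9%, Protocol Alpha 65/79 = 82.3% → Compound 1
Stage IV: Compound 1 17/62 = 27.4%, Protocol Alpha 23/115 = 20.0% → Compound 1
Stage II: Compound 1 65/86 = 75.6%, Protocol Alpha 48/73 = 65.8% → Compound 1
Stage III: Compound 1 18/69 = 26.1%, Protocol Alpha 33/90 = 36.7% → Protocol Alpha
Overall: Compound 1 156/280 = 55.7%, Protocol Alpha 169/357 = 47.3% → Compound 1
Neither sweeps: Compound 1 wins 3 of 4 groups, Protocol Alpha wins 1. Compound 1 wins overall but not every group — no Simpson reversal.

No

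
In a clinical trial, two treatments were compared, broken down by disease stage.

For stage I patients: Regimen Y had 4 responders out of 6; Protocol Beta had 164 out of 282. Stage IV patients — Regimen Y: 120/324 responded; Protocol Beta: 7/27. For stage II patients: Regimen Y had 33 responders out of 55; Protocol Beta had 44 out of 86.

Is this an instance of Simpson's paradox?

Stage I: Regimen Y 4/6 = 66.7%, Protocol Beta 164/282 = 58.2% → Regimen Y
Stage IV: Regimen Y 120/324 = 37.0%, Protocol Beta 7/27 = 25.9% → Regimen Y
Stage II: Regimen Y 33/55 = 60.0%, Protocol Beta 44/86 = 51.2% → Regimen Y
Overall: Regimen Y 157/385 = 40.8%, Protocol Beta 215/395 = 54.4% → Protocol Beta
Regimen Y wins each disease group but Protocol Beta wins overall — the comparison reverses. Regimen Y's patients skew toward stage IV, which has a lower base rate.

Yes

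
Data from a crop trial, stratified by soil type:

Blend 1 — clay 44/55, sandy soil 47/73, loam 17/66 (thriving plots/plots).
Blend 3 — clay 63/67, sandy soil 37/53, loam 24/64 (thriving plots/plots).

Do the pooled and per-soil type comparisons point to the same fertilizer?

Clay: Blend 1 44/55 = 80.0%, Blend 3 63/67 = 94.0% → Blend 3
Sandy soil: Blend 1 47/73 = 64.4%, Blend 3 37/53 = 69.8% → Blend 3
Loam: Blend 1 17/66 = 25.8%, Blend 3 24/64 = 37.5% → Blend 3
Overall: Blend 1 108/194 = 55.7%, Blend 3 124/184 = 67.4% → Blend 3
Blend 3 wins overall and in every soil group — no reversal.

Yes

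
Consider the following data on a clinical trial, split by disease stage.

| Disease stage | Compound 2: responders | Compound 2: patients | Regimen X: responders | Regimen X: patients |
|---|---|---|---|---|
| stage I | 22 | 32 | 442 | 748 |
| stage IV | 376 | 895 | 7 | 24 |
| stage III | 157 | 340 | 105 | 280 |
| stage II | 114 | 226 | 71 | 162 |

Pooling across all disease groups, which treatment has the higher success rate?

Regimen X

Stage I: Compound 2 22/32 = 68.8%, Regimen X 442/748 = 59.1% → Compound 2
Stage IV: Compound 2 376/895 = 42.0%, Regimen X 7/24 = 29.2% → Compound 2
Stage III: Compound 2 157/340 = 46.2%, Regimen X 105/280 = 37.5% → Compound 2
Stage II: Compound 2 114/226 = 50.4%, Regimen X 71/162 = 43.8% → Compound 2
Overall: Compound 2 669/1493 = 44.8%, Regimen X 625/1214 = 51.5% → Regimen X
(Compound 2 wins every disease group but Regimen X wins overall — Compound 2's patients skew toward the low-rate stage IV group.)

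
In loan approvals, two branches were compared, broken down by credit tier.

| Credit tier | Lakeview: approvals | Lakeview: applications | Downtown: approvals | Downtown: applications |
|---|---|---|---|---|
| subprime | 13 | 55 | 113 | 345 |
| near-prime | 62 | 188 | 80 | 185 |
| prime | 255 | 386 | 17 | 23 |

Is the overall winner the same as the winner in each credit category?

Subprime: Lakeview 13/55 = 23.6%, Downtown 113/345 = 32.8% → Downtown
Near-prime: Lakeview 62/188 = 33.0%, Downtown 80/185 = 43.2% → Downtown
Prime: Lakeview 255/386 = 66.1%, Downtown 17/23 = 73.9% → Downtown
Overall: Lakeview 330/629 = 52.5%, Downtown 210/553 = 38.0% → Lakeview
Downtown wins each credit group but Lakeview wins overall — the comparison reverses. Downtown's applications skew toward subprime, which has a lower base rate.

No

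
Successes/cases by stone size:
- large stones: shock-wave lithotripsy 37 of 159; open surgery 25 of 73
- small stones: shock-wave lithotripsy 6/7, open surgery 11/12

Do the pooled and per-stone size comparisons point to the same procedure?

Large stones: shock-wave lithotripsy 37/159 = 23.3%, open surgery 25/73 = 34.2% → open surgery
Small stones: shock-wave lithotripsy 6/7 = 85.7%, open surgery 11/12 = 91.7% → open surgery
Overall: shock-wave lithotripsy 43/166 = 25.9%, open surgery 36/85 = 42.4% → open surgery
Open surgery wins overall and in every stone group — no reversal.

Yes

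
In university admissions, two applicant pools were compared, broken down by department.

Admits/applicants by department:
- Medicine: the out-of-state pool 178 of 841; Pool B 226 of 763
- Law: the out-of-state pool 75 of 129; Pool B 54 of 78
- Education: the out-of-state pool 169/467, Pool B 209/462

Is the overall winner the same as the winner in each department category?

Yes

Medicine: the out-of-state pool 178/841 = 21.2%, Pool B 226/763 = 29.6% → Pool B
Law: the out-of-state pool 75/129 = 58.1%, Pool B 54/78 = 69.2% → Pool B
Education: the out-of-state pool 169/467 = 36.2%, Pool B 209/462 = 45.2% → Pool B
Overall: the out-of-state pool 422/1437 = 29.4%, Pool B 489/1303 = 37.5% → Pool B
Pool B wins overall and in every department group — no reversal.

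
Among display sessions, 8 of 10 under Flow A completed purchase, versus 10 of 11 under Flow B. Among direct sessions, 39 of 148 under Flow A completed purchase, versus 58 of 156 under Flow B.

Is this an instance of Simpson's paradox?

No

Display: Flow A 8/10 = 80.0%, Flow B 10/11 = 90.9% → Flow B
Direct: Flow A 39/148 = 26.4%, Flow B 58/156 = 37.2% → Flow B
Overall: Flow A 47/158 = 29.7%, Flow B 68/167 = 40.7% → Flow B
Flow B wins overall and in every traffic group — no reversal.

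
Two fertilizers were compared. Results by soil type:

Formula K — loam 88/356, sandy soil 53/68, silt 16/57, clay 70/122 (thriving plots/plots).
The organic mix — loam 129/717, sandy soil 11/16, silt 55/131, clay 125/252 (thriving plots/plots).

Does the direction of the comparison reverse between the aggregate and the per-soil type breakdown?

Loam: Formula K 88/356 = 24.7%, the organic mix 129/717 = 18.0% → Formula K
Sandy soil: Formula K 53/68 = 77.9%, the organic mix 11/16 = 68.8% → Formula K
Silt: Formula K 16/57 = 28.1%, the organic mix 55/131 = 42.0% → the organic mix
Clay: Formula K 70/122 = 57.4%, the organic mix 125/252 = 49.6% → Formula K
Overall: Formula K 227/603 = 37.6%, the organic mix 320/1116 = 28.7% → Formula K
Neither sweeps: Formula K wins 3 of 4 groups, the organic mix wins 1. Formula K wins overall but not every group — no Simpson reversal.

No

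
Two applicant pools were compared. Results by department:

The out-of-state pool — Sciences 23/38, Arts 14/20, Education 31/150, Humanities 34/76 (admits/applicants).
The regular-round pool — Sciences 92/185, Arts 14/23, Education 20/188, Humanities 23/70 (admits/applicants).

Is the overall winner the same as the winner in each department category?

Yes

Sciences: the out-of-state pool 23/38 = 60.5%, the regular-round pool 92/185 = 49.7% → the out-of-state pool
Arts: the out-of-state pool 14/20 = 70.0%, the regular-round pool 14/23 = 60.9% → the out-of-state pool
Education: the out-of-state pool 31/150 = 20.7%, the regular-round pool 20/188 = 10.6% → the out-of-state pool
Humanities: the out-of-state pool 34/76 = 44.7%, the regular-round pool 23/70 = 32.9% → the out-of-state pool
Overall: the out-of-state pool 102/284 = 35.9%, the regular-round pool 149/466 = 32.0% → the out-of-state pool
The out-of-state pool wins overall and in every department group — no reversal.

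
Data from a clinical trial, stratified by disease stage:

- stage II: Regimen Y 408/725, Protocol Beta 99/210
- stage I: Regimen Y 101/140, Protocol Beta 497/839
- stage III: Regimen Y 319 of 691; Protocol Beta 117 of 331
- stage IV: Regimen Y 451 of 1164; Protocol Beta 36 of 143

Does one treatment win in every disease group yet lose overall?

Stage II: Regimen Y 408/725 = 56.3%, Protocol Beta 99/210 = 47.1% → Regimen Y
Stage I: Regimen Y 101/140 = 72.1%, Protocol Beta 497/839 = 59.2% → Regimen Y
Stage III: Regimen Y 319/691 = 46.2%, Protocol Beta 117/331 = 35.3% → Regimen Y
Stage IV: Regimen Y 451/1164 = 38.7%, Protocol Beta 36/143 = 25.2% → Regimen Y
Overall: Regimen Y 1279/2720 = 47.0%, Protocol Beta 749/1523 = 49.2% → Protocol Beta
Regimen Y wins each disease group but Protocol Beta wins overall — the comparison reverses. Regimen Y's patients skew toward stage IV, which has a lower base rate.

Yes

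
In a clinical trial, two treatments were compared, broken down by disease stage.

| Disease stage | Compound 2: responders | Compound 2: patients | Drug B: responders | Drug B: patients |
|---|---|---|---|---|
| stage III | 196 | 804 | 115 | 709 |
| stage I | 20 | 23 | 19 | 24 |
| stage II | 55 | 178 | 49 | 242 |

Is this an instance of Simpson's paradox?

No

Stage III: Compound 2 196/804 = 24.4%, Drug B 115/709 = 16.2% → Compound 2
Stage I: Compound 2 20/23 = 87.0%, Drug B 19/24 = 79.2% → Compound 2
Stage II: Compound 2 55/178 = 30.9%, Drug B 49/242 = 20.2% → Compound 2
Overall: Compound 2 271/1005 = 27.0%, Drug B 183/975 = 18.8% → Compound 2
Compound 2 wins overall and in every disease group — no reversal.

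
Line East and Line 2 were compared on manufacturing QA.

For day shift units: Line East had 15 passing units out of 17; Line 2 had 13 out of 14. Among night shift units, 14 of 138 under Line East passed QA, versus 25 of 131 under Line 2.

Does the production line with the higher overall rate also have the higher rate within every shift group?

Yes

Day shift: Line East 15/17 = 88.2%, Line 2 13/14 = 92.9% → Line 2
Night shift: Line East 14/138 = 10.1%, Line 2 25/131 = 19.1% → Line 2
Overall: Line East 29/155 = 18.7%, Line 2 38/145 = 26.2% → Line 2
Line 2 wins overall and in every shift group — no reversal.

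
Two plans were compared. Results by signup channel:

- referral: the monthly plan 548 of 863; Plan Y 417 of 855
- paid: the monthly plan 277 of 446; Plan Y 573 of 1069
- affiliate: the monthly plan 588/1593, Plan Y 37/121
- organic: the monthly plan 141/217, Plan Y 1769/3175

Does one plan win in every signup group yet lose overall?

Yes

Referral: the monthly plan 548/863 = 63.5%, Plan Y 417/855 = 48.8% → the monthly plan
Paid: the monthly plan 277/446 = 62.1%, Plan Y 573/1069 = 53.6% → the monthly plan
Affiliate: the monthly plan 588/1593 = 36.9%, Plan Y 37/121 = 30.6% → the monthly plan
Organic: the monthly plan 141/217 = 65.0%, Plan Y 1769/3175 = 55.7% → the monthly plan
Overall: the monthly plan 1554/3119 = 49.8%, Plan Y 2796/5220 = 53.6% → Plan Y
The monthly plan wins each signup group but Plan Y wins overall — the comparison reverses. The monthly plan's customers skew toward affiliate, which has a lower base rate.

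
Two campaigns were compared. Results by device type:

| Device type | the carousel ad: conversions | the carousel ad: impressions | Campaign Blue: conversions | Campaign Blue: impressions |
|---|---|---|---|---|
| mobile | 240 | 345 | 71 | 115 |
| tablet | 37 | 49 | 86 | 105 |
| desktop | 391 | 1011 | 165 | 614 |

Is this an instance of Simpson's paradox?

Mobile: the carousel ad 240/345 = 69.6%, Campaign Blue 71/115 = 61.7% → the carousel ad
Tablet: the carousel ad 37/49 = 75.5%, Campaign Blue 86/105 = 81.9% → Campaign Blue
Desktop: the carousel ad 391/1011 = 38.7%, Campaign Blue 165/614 = 26.9% → the carousel ad
Overall: the carousel ad 668/1405 = 47.5%, Campaign Blue 322/834 = 38.6% → the carousel ad
Neither sweeps: the carousel ad wins 2 of 3 groups, Campaign Blue wins 1. The carousel ad wins overall but not every group — no Simpson reversal.

No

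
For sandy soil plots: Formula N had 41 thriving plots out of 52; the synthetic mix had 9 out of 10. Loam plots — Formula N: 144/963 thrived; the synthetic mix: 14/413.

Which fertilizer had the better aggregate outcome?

Sandy soil: Formula N 41/52 = 78.8%, the synthetic mix 9/10 = 90.0% → the synthetic mix
Loam: Formula N 144/963 = 15.0%, the synthetic mix 14/413 = 3.4% → Formula N
Overall: Formula N 185/1015 = 18.2%, the synthetic mix 23/423 = 5.4% → Formula N
(Neither sweeps every soil group, but Formula N has the higher pooled rate.)

Formula N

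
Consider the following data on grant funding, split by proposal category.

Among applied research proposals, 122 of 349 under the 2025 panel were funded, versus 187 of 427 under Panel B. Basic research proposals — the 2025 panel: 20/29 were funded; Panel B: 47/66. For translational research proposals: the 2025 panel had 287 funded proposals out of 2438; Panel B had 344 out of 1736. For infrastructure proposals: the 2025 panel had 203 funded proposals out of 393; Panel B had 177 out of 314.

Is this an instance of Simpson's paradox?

Applied research: the 2025 panel 122/349 = 35.0%, Panel B 187/427 = 43.8% → Panel B
Basic research: the 2025 panel 20/29 = 69.0%, Panel B 47/66 = 71.2% → Panel B
Translational research: the 2025 panel 287/2438 = 11.8%, Panel B 344/1736 = 19.8% → Panel B
Infrastructure: the 2025 panel 203/393 = 51.7%, Panel B 177/314 = 56.4% → Panel B
Overall: the 2025 panel 632/3209 = 19.7%, Panel B 755/2543 = 29.7% → Panel B
Panel B wins overall and in every proposal group — no reversal.

No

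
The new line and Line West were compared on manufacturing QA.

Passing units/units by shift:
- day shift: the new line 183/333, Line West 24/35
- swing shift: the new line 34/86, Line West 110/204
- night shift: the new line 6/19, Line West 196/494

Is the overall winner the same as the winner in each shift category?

No

Day shift: the new line 183/333 = 55.0%, Line West 24/35 = 68.6% → Line West
Swing shift: the new line 34/86 = 39.5%, Line West 110/204 = 53.9% → Line West
Night shift: the new line 6/19 = 31.6%, Line West 196/494 = 39.7% → Line West
Overall: the new line 223/438 = 50.9%, Line West 330/733 = 45.0% → the new line
Line West wins each shift group but the new line wins overall — the comparison reverses. Line West's units skew toward night shift, which has a lower base rate.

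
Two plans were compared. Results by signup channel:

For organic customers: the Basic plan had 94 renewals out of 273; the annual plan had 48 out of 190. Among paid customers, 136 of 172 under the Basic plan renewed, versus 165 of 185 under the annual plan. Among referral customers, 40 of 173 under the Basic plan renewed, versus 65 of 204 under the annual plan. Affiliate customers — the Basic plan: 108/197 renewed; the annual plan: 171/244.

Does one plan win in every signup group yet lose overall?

No

Organic: the Basic plan 94/273 = 34.4%, the annual plan 48/190 = 25.3% → the Basic plan
Paid: the Basic plan 136/172 = 79.1%, the annual plan 165/185 = 89.2% → the annual plan
Referral: the Basic plan 40/173 = 23.1%, the annual plan 65/204 = 31.9% → the annual plan
Affiliate: the Basic plan 108/197 = 54.8%, the annual plan 171/244 = 70.1% → the annual plan
Overall: the Basic plan 378/815 = 46.4%, the annual plan 449/823 = 54.6% → the annual plan
Neither sweeps: the Basic plan wins 1 of 4 groups, the annual plan wins 3. The annual plan wins overall but not every group — no Simpson reversal.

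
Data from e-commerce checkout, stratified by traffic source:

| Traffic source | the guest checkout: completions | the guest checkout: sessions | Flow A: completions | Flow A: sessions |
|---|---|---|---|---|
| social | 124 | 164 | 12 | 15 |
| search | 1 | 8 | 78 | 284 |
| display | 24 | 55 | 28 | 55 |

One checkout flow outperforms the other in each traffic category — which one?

Flow A

Social: the guest checkout 124/164 = 75.6%, Flow A 12/15 = 80.0% → Flow A
Search: the guest checkout 1/8 = 12.5%, Flow A 78/284 = 27.5% → Flow A
Display: the guest checkout 24/55 = 43.6%, Flow A 28/55 = 50.9% → Flow A
Flow A has the higher rate in all 3 groups.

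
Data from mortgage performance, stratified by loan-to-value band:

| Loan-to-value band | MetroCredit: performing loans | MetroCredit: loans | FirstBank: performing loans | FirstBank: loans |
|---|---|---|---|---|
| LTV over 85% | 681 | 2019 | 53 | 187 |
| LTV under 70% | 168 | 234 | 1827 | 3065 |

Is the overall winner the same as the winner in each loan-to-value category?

No

LTV over 85%: MetroCredit 681/2019 = 33.7%, FirstBank 53/187 = 28.3% → MetroCredit
LTV under 70%: MetroCredit 168/234 = 71.8%, FirstBank 1827/3065 = 59.6% → MetroCredit
Overall: MetroCredit 849/2253 = 37.7%, FirstBank 1880/3252 = 57.8% → FirstBank
MetroCredit wins each loan-to-value group but FirstBank wins overall — the comparison reverses. MetroCredit's loans skew toward LTV over 85%, which has a lower base rate.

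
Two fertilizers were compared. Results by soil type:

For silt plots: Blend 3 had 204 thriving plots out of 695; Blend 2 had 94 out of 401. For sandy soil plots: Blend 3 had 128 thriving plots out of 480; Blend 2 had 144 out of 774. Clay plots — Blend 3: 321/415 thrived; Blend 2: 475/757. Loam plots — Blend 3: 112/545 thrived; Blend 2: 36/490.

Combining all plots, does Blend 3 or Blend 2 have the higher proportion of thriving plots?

Silt: Blend 3 204/695 = 29.4%, Blend 2 94/401 = 23.4% → Blend 3
Sandy soil: Blend 3 128/480 = 26.7%, Blend 2 144/774 = 18.6% → Blend 3
Clay: Blend 3 321/415 = 77.3%, Blend 2 475/757 = 62.7% → Blend 3
Loam: Blend 3 112/545 = 20.6%, Blend 2 36/490 = 7.3% → Blend 3
Overall: Blend 3 765/2135 = 35.8%, Blend 2 749/2422 = 30.9% → Blend 3

Blend 3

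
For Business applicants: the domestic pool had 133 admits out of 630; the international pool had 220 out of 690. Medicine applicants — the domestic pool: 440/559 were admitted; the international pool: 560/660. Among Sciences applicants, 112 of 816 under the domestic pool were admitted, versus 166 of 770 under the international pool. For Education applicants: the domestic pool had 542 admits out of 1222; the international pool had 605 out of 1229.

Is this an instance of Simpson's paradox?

Business: the domestic pool 133/630 = 21.1%, the international pool 220/690 = 31.9% → the international pool
Medicine: the domestic pool 440/559 = 78.7%, the international pool 560/660 = 84.8% → the international pool
Sciences: the domestic pool 112/816 = 13.7%, the international pool 166/770 = 21.6% → the international pool
Education: the domestic pool 542/1222 = 44.4%, the international pool 605/1229 = 49.2% → the international pool
Overall: the domestic pool 1227/3227 = 38.0%, the international pool 1551/3349 = 46.3% → the international pool
The international pool wins overall and in every department group — no reversal.

No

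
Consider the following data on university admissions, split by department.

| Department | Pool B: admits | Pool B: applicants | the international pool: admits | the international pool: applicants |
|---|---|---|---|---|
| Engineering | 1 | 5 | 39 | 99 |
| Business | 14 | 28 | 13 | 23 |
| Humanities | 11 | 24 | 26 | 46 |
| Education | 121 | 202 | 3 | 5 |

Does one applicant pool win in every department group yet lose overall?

Yes

Engineering: Pool B 1/5 = 20.0%, the international pool 39/99 = 39.4% → the international pool
Business: Pool B 14/28 = 50.0%, the international pool 13/23 = 56.5% → the international pool
Humanities: Pool B 11/24 = 45.8%, the international pool 26/46 = 56.5% → the international pool
Education: Pool B 121/202 = 59.9%, the international pool 3/5 = 60.0% → the international pool
Overall: Pool B 147/259 = 56.8%, the international pool 81/173 = 46.8% → Pool B
The international pool wins each department group but Pool B wins overall — the comparison reverses. The international pool's applicants skew toward Engineering, which has a lower base rate.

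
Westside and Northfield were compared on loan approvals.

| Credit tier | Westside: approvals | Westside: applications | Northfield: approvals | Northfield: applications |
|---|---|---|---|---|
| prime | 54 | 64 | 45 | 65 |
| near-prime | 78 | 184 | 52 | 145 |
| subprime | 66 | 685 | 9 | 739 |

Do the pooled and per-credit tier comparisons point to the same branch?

Prime: Westside 54/64 = 84.4%, Northfield 45/65 = 69.2% → Westside
Near-prime: Westside 78/184 = 42.4%, Northfield 52/145 = 35.9% → Westside
Subprime: Westside 66/685 = 9.6%, Northfield 9/739 = 1.2% → Westside
Overall: Westside 198/933 = 21.2%, Northfield 106/949 = 11.2% → Westside
Westside wins overall and in every credit group — no reversal.

Yes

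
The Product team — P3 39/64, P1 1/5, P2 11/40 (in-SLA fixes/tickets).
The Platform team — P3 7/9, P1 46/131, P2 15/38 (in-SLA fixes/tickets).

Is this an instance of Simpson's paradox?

Yes

P3: the Product team 39/64 = 60.9%, the Platform team 7/9 = 77.8% → the Platform team
P1: the Product team 1/5 = 20.0%, the Platform team 46/131 = 35.1% → the Platform team
P2: the Product team 11/40 = 27.5%, the Platform team 15/38 = 39.5% → the Platform team
Overall: the Product team 51/109 = 46.8%, the Platform team 68/178 = 38.2% → the Product team
The Platform team wins each ticket group but the Product team wins overall — the comparison reverses. The Platform team's tickets skew toward P1, which has a lower base rate.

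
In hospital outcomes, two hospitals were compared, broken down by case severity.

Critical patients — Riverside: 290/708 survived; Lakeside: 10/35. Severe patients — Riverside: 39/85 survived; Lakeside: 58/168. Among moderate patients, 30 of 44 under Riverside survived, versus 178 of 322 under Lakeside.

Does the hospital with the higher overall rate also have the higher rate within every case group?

No

Critical: Riverside 290/708 = 41.0%, Lakeside 10/35 = 28.6% → Riverside
Severe: Riverside 39/85 = 45.9%, Lakeside 58/168 = 34.5% → Riverside
Moderate: Riverside 30/44 = 68.2%, Lakeside 178/322 = 55.3% → Riverside
Overall: Riverside 359/837 = 42.9%, Lakeside 246/525 = 46.9% → Lakeside
Riverside wins each case group but Lakeside wins overall — the comparison reverses. Riverside's patients skew toward critical, which has a lower base rate.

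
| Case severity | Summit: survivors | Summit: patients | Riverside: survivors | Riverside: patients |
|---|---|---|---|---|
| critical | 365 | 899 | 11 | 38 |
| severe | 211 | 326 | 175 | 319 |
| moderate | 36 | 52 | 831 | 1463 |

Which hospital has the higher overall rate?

Riverside

Critical: Summit 365/899 = 40.6%, Riverside 11/38 = 28.9% → Summit
Severe: Summit 211/326 = 64.7%, Riverside 175/319 = 54.9% → Summit
Moderate: Summit 36/52 = 69.2%, Riverside 831/1463 = 56.8% → Summit
Overall: Summit 612/1277 = 47.9%, Riverside 1017/1820 = 55.9% → Riverside
(Summit wins every case group but Riverside wins overall — Summit's patients skew toward the low-rate critical group.)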